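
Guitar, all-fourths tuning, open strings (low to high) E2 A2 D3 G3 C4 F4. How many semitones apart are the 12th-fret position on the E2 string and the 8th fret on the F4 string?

21 semitones

E2 at fret 12 → E3 (MIDI 52); F4 at fret 8 → C#5 (MIDI 73).
52 − 73 = -21, so the two pitches are 21 semitones apart, with C#5 the higher.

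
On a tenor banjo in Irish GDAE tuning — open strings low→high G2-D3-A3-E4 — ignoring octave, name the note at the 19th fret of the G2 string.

D

Each fret is one semitone, so G2 + 19 = D.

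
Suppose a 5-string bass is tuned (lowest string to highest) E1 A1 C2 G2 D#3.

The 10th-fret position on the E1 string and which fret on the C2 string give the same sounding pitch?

2

E1 at fret 10 is E1 + 10 semitones = D2.
The open C2 string is 8 semitones above the open E1, so the same pitch on the C2 string lies at fret 10 − 8 = 2.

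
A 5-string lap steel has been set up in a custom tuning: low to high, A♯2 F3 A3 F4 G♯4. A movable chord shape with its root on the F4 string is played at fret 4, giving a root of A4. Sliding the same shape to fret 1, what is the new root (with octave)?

F♯4

Moving from fret 4 to fret 1 shifts the root by -3 semitones.
A4 down 3 semitones is F♯4.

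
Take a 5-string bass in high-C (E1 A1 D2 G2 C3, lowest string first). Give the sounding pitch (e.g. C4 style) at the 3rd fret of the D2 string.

F2

Each fret is one semitone, so D2 + 3 = F2.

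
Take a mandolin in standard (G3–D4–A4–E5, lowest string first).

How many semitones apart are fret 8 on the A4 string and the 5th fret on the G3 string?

17 semitones

A4 at fret 8 → F5 (MIDI 77); G3 at fret 5 → C4 (MIDI 60).
77 − 60 = 17, so the two pitches are 17 semitones apart, with F5 the higher.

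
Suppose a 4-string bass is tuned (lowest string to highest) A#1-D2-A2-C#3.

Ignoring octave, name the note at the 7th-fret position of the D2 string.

A

Each fret is one semitone, so D2 + 7 = A.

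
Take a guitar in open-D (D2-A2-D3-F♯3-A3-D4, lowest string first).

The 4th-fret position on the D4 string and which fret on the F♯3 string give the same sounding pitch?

12

D4 at fret 4 is D4 + 4 semitones = F♯4.
The open F♯3 string is 8 semitones below the open D4, so the same pitch on the F♯3 string lies at fret 4 + 8 = 12.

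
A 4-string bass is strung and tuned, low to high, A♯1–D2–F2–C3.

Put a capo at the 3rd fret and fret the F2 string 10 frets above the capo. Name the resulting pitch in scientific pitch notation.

The capo raises the open F2 by 3 semitones to G♯2; fretting 10 more gives F2 + 3 + 10 = F2 + 13 semitones = F♯3.
(Also written G♭.)

F♯3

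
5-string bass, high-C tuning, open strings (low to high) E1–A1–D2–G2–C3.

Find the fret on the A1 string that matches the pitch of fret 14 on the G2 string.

G2 at fret 14 is G2 + 14 semitones = A3.
The open A1 string is 10 semitones below the open G2, so the same pitch on the A1 string lies at fret 14 + 10 = 24.

24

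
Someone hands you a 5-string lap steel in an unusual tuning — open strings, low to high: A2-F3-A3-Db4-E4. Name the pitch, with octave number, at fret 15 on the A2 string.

The open A2 string plus 15 semitones: A–Bb–B–C–…–Bb–B–C.
The walk passes from B into C 2 times, so the octave number goes from 2 to 4.

C4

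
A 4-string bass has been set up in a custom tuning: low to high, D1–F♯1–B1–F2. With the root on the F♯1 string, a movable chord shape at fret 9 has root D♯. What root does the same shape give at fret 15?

A

Moving from fret 9 to fret 15 shifts the root by 6 semitones.
D♯ up 6 semitones is A.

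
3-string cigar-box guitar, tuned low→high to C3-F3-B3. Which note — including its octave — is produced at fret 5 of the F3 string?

The open F3 string plus 5 semitones: F–F#–G–G#–A–A#.
No B→C boundary is crossed, so the octave stays at 3.

A#3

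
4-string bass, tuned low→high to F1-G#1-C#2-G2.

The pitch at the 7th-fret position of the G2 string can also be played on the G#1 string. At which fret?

G2 at fret 7 is G2 + 7 semitones = D3.
The open G#1 string is 11 semitones below the open G2, so the same pitch on the G#1 string lies at fret 7 + 11 = 18.

18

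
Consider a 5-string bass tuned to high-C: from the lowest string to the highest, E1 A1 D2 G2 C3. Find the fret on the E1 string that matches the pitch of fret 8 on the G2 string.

23

Fret 8 on G2 is MIDI 43 + 8 = 51 (D♯3). On the E1 string (open MIDI 28), that pitch is 51 − 28 = fret 23.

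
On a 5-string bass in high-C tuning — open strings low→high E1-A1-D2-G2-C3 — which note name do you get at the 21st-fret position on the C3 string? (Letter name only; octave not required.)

A

The open C3 string plus 21 semitones: C–C#–D–D#–…–G–G#–A.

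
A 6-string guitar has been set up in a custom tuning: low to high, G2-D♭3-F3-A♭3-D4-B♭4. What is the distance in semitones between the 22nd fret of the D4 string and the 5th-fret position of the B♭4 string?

9 semitones

D4 at fret 22 → C6 (MIDI 84); B♭4 at fret 5 → E♭5 (MIDI 75).
84 − 75 = 9, so the two pitches are 9 semitones apart, with C6 the higher.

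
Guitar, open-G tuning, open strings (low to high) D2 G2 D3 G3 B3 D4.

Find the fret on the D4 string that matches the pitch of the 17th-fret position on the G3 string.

G3 at fret 17 is G3 + 17 semitones = C5.
The open D4 string is 7 semitones above the open G3, so the same pitch on the D4 string lies at fret 17 − 7 = 10.

10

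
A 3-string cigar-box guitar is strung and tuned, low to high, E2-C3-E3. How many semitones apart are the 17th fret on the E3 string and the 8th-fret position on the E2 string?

E3 at fret 17 → A4 (MIDI 69); E2 at fret 8 → C3 (MIDI 48).
69 − 48 = 21, so the two pitches are 21 semitones apart, with A4 the higher.

21 semitones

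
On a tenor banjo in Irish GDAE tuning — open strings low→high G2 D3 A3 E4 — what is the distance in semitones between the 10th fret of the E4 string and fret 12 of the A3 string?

5 semitones

E4 at fret 10 → D5 (MIDI 74); A3 at fret 12 → A4 (MIDI 69).
74 − 69 = 5, so the two pitches are 5 semitones apart, with D5 the higher.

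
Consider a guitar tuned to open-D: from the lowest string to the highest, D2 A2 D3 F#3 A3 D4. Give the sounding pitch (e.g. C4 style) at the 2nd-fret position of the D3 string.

D3 is MIDI 50. Adding 2 gives 52, which is E3.

E3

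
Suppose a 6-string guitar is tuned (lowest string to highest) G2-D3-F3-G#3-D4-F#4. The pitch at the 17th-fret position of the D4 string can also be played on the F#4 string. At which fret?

Fret 17 on D4 is MIDI 62 + 17 = 79 (G5). On the F#4 string (open MIDI 66), that pitch is 79 − 66 = fret 13.

13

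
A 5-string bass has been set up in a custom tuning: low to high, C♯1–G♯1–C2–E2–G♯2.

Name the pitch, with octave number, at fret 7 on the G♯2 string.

D♯3

The open G♯2 string plus 7 semitones: G#–A–A#–B–C–C#–D–D#.
The walk passes from B into C once, so the octave number goes from 2 to 3.
(Equivalently spelled E♭3.)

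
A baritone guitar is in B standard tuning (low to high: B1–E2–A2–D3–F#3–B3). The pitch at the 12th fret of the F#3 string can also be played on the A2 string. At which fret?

F#3 at fret 12 is F#3 + 12 semitones = F#4.
The open A2 string is 9 semitones below the open F#3, so the same pitch on the A2 string lies at fret 12 + 9 = 21.

21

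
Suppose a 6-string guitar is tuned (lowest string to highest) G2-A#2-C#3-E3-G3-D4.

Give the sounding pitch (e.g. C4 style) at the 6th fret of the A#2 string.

E3

A#2 is MIDI 46. Adding 6 gives 52, which is E3.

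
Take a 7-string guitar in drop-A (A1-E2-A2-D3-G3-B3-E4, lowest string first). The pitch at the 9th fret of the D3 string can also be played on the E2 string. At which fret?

D3 at fret 9 is D3 + 9 semitones = B3.
The open E2 string is 10 semitones below the open D3, so the same pitch on the E2 string lies at fret 9 + 10 = 19.

19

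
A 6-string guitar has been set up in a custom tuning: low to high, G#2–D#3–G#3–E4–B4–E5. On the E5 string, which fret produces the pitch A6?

17

A6 is 17 semitones above the open E5 (E–F–F#–G–…–G–G#–A), so it sits at fret 17.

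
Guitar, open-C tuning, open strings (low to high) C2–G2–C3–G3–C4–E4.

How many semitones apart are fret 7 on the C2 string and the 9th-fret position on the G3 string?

21 semitones

C2 at fret 7 → G2 (MIDI 43); G3 at fret 9 → E4 (MIDI 64).
43 − 64 = -21, so the two pitches are 21 semitones apart, with E4 the higher.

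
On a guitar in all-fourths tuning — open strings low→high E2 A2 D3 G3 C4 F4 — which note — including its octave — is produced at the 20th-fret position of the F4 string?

Each fret is one semitone, so F4 + 20 = C♯6.
(Equivalently spelled D♭6.)

C♯6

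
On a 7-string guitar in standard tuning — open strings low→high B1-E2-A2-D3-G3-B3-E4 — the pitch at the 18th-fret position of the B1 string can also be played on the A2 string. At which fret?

8

Fret 18 on B1 is MIDI 35 + 18 = 53 (F3). On the A2 string (open MIDI 45), that pitch is 53 − 45 = fret 8.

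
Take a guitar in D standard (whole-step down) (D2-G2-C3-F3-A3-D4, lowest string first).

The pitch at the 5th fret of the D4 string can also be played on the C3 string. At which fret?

19

Fret 5 on D4 is MIDI 62 + 5 = 67 (G4). On the C3 string (open MIDI 48), that pitch is 67 − 48 = fret 19.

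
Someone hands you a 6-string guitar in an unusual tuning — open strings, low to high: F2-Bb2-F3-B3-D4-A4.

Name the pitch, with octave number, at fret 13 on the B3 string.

Each fret is one semitone, so B3 + 13 = C5.

C5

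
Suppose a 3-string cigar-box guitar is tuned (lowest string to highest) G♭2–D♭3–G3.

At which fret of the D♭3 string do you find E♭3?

E♭3 is 2 semitones above the open D♭3 (Db–D–Eb), so it sits at fret 2.

2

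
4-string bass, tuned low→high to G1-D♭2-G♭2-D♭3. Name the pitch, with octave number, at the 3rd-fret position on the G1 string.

Each fret is one semitone, so G1 + 3 = B♭1.
(Equivalently spelled A♯1.)

B♭1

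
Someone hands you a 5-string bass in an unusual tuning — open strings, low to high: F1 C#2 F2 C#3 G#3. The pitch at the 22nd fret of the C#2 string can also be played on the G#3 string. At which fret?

Fret 22 on C#2 is MIDI 37 + 22 = 59 (B3). On the G#3 string (open MIDI 56), that pitch is 59 − 56 = fret 3.

3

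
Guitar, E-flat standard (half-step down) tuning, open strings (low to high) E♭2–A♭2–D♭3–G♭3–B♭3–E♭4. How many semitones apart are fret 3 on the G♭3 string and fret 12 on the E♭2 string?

6 semitones

G♭3 at fret 3 → A3 (MIDI 57); E♭2 at fret 12 → E♭3 (MIDI 51).
57 − 51 = 6, so the two pitches are 6 semitones apart, with A3 the higher.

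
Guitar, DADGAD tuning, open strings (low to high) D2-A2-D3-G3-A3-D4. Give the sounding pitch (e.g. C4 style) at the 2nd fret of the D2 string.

E2

D2 is MIDI 38. Adding 2 gives 40, which is E2.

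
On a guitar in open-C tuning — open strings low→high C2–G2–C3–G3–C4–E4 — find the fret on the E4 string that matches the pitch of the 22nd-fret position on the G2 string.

Fret 22 on G2 is MIDI 43 + 22 = 65 (F4). On the E4 string (open MIDI 64), that pitch is 65 − 64 = fret 1.

1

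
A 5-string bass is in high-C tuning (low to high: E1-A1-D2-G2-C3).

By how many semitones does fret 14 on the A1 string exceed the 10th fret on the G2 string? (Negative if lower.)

-6 semitones

A1 at fret 14 → B2 (MIDI 47); G2 at fret 10 → F3 (MIDI 53).
47 − 53 = -6, so the two pitches are 6 semitones apart.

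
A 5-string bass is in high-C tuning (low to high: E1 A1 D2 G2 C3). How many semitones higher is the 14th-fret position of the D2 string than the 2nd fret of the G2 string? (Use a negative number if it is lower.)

7 semitones

D2 at fret 14 → E3 (MIDI 52); G2 at fret 2 → A2 (MIDI 45).
52 − 45 = 7, so the two pitches are 7 semitones apart.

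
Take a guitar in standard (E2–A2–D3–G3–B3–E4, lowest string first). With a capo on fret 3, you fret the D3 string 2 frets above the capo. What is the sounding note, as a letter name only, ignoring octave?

G

The capo raises the open D3 by 3 semitones to F3; fretting 2 more gives D3 + 3 + 2 = D3 + 5 semitones, landing on G.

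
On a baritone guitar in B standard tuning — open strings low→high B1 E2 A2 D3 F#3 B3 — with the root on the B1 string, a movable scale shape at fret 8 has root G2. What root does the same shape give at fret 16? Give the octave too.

D#3

Moving from fret 8 to fret 16 shifts the root by 8 semitones.
G2 up 8 semitones is D#3.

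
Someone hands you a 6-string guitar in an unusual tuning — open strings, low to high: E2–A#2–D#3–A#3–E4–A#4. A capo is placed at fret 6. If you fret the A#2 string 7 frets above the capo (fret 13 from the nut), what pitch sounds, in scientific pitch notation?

The capo raises the open A#2 by 6 semitones to E3; fretting 7 more gives A#2 + 6 + 7 = A#2 + 13 semitones = B3.

B3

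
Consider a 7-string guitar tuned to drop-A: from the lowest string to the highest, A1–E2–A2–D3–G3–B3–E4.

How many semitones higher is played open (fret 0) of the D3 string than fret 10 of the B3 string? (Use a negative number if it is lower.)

-19 semitones

D3 at fret 0 → D3 (MIDI 50); B3 at fret 10 → A4 (MIDI 69).
50 − 69 = -19, so the two pitches are 19 semitones apart.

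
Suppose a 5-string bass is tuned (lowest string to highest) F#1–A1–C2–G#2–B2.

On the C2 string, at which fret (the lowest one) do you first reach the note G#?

From C2, count semitones up the chromatic scale until reaching G#: C–C#–D–D#–E–F–F#–G–G# — 8 steps.

8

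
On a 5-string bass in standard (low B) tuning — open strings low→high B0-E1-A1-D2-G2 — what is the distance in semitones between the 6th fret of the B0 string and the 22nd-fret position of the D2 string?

31 semitones

B0 at fret 6 → F1 (MIDI 29); D2 at fret 22 → C4 (MIDI 60).
29 − 60 = -31, so the two pitches are 31 semitones apart, with C4 the higher.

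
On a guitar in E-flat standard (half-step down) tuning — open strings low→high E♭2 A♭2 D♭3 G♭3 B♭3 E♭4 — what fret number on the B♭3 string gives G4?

G4 is 9 semitones above the open B♭3 (Bb–B–C–Db–D–Eb–E–F–Gb–G), so it sits at fret 9.

9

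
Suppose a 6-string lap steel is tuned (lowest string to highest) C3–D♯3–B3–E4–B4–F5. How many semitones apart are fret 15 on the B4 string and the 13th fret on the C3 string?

B4 at fret 15 → D6 (MIDI 86); C3 at fret 13 → C♯4 (MIDI 61).
86 − 61 = 25, so the two pitches are 25 semitones apart, with D6 the higher.

25 semitones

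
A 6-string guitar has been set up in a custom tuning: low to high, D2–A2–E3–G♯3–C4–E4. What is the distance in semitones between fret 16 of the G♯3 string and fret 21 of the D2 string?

13 semitones

G♯3 at fret 16 → C5 (MIDI 72); D2 at fret 21 → B3 (MIDI 59).
72 − 59 = 13, so the two pitches are 13 semitones apart, with C5 the higher.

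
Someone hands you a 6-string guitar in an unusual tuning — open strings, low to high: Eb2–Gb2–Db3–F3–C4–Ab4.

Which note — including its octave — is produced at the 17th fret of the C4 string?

Each fret is one semitone, so C4 + 17 = F5.

F5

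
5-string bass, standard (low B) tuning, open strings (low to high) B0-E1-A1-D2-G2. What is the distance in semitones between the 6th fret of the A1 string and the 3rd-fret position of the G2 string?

7 semitones

A1 at fret 6 → D#2 (MIDI 39); G2 at fret 3 → A#2 (MIDI 46).
39 − 46 = -7, so the two pitches are 7 semitones apart, with A#2 the higher.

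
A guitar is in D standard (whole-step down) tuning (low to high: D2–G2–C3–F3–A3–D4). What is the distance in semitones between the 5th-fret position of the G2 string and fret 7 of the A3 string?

16 semitones

G2 at fret 5 → C3 (MIDI 48); A3 at fret 7 → E4 (MIDI 64).
48 − 64 = -16, so the two pitches are 16 semitones apart, with E4 the higher.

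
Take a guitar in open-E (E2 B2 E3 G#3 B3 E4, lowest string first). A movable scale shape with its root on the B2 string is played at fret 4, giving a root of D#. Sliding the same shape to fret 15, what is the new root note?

Moving from fret 4 to fret 15 shifts the root by 11 semitones.
D# up 11 semitones is D.

D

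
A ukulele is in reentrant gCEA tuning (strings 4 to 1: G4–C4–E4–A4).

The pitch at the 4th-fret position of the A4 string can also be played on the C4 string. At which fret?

Fret 4 on A4 is MIDI 69 + 4 = 73 (C♯5). On the C4 string (open MIDI 60), that pitch is 73 − 60 = fret 13.

13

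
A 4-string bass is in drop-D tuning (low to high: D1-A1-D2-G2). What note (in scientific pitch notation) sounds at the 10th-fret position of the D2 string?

Each fret is one semitone, so D2 + 10 = C3.

C3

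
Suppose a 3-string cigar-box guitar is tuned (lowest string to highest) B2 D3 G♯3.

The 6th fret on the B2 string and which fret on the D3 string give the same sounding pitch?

3

B2 at fret 6 is B2 + 6 semitones = F3.
The open D3 string is 3 semitones above the open B2, so the same pitch on the D3 string lies at fret 6 − 3 = 3.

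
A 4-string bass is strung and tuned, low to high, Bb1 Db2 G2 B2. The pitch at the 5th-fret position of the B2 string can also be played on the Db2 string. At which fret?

B2 at fret 5 is B2 + 5 semitones = E3.
The open Db2 string is 10 semitones below the open B2, so the same pitch on the Db2 string lies at fret 5 + 10 = 15.

15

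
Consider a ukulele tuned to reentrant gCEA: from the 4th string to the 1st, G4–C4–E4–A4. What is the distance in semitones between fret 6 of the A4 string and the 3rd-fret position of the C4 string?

12 semitones

A4 at fret 6 → D#5 (MIDI 75); C4 at fret 3 → D#4 (MIDI 63).
75 − 63 = 12, so the two pitches are 12 semitones apart, with D#5 the higher.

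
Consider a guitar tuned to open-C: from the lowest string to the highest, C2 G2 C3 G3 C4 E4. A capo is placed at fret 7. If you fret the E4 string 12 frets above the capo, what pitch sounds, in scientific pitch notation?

B5

The capo raises the open E4 by 7 semitones to B4; fretting 12 more gives E4 + 7 + 12 = E4 + 19 semitones = B5.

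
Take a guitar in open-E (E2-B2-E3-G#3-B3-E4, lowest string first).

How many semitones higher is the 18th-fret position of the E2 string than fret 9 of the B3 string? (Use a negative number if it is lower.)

E2 at fret 18 → A#3 (MIDI 58); B3 at fret 9 → G#4 (MIDI 68).
58 − 68 = -10, so the two pitches are 10 semitones apart.

-10 semitones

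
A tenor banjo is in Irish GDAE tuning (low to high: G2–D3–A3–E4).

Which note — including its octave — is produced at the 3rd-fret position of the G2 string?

A#2

Each fret is one semitone, so G2 + 3 = A#2.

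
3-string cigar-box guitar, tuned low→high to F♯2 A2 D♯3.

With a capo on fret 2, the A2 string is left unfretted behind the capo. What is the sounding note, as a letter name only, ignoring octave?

The capo raises the open A2 by 2 semitones to B2; fretting 0 more gives A2 + 2 + 0 = A2 + 2 semitones, landing on B.

B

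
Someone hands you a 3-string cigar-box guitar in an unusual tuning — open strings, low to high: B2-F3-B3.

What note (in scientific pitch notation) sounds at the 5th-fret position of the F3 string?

A#3

The open F3 string plus 5 semitones: F–F#–G–G#–A–A#.
No B→C boundary is crossed, so the octave stays at 3.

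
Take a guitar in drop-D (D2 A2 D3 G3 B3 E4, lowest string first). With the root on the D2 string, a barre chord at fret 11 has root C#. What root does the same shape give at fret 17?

G

Moving from fret 11 to fret 17 shifts the root by 6 semitones.
C# up 6 semitones is G.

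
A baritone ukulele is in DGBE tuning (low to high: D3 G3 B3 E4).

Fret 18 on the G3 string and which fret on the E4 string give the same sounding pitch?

G3 at fret 18 is G3 + 18 semitones = C#5.
The open E4 string is 9 semitones above the open G3, so the same pitch on the E4 string lies at fret 18 − 9 = 9.

9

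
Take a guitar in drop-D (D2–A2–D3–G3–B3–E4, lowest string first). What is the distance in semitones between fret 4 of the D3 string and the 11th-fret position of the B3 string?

16 semitones

D3 at fret 4 → F#3 (MIDI 54); B3 at fret 11 → A#4 (MIDI 70).
54 − 70 = -16, so the two pitches are 16 semitones apart, with A#4 the higher.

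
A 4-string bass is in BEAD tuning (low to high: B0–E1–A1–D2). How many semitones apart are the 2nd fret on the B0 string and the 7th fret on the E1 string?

B0 at fret 2 → C♯1 (MIDI 25); E1 at fret 7 → B1 (MIDI 35).
25 − 35 = -10, so the two pitches are 10 semitones apart, with B1 the higher.

10 semitones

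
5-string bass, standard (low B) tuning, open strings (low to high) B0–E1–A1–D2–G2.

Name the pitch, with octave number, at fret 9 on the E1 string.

C#2

The open E1 string plus 9 semitones: E–F–F#–G–G#–A–A#–B–C–C#.
The walk passes from B into C once, so the octave number goes from 1 to 2.
(Equivalently spelled Db2.)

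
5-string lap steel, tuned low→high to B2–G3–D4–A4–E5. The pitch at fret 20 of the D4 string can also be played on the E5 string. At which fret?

6

D4 at fret 20 is D4 + 20 semitones = A#5.
The open E5 string is 14 semitones above the open D4, so the same pitch on the E5 string lies at fret 20 − 14 = 6.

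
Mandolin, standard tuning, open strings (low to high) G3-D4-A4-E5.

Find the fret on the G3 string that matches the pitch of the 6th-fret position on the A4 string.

A4 at fret 6 is A4 + 6 semitones = D#5.
The open G3 string is 14 semitones below the open A4, so the same pitch on the G3 string lies at fret 6 + 14 = 20.

20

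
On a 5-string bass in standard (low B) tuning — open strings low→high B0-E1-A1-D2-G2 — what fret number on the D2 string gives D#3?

D#3 is 13 semitones above the open D2 (D–D#–E–F–…–C#–D–D#), so it sits at fret 13.

13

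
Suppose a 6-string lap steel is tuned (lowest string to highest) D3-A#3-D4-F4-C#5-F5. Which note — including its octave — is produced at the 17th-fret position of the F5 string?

F5 is MIDI 77. Adding 17 gives 94, which is A#6.

A#6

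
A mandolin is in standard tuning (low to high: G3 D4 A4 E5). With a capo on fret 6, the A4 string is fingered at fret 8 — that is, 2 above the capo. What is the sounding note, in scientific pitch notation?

F5

The capo raises the open A4 by 6 semitones to D#5; fretting 2 more gives A4 + 6 + 2 = A4 + 8 semitones = F5.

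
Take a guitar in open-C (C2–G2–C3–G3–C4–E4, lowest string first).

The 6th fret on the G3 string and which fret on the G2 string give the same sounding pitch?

18

Fret 6 on G3 is MIDI 55 + 6 = 61 (C♯4). On the G2 string (open MIDI 43), that pitch is 61 − 43 = fret 18.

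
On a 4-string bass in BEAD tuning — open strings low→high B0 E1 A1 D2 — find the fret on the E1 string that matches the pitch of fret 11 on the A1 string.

A1 at fret 11 is A1 + 11 semitones = G#2.
The open E1 string is 5 semitones below the open A1, so the same pitch on the E1 string lies at fret 11 + 5 = 16.

16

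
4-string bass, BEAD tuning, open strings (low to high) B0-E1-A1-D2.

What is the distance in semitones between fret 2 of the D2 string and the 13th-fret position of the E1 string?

1 semitone

D2 at fret 2 → E2 (MIDI 40); E1 at fret 13 → F2 (MIDI 41).
40 − 41 = -1, so the two pitches are 1 semitone apart, with F2 the higher.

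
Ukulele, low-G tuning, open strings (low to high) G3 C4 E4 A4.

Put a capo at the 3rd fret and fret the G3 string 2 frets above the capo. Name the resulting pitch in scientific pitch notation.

C4

The capo raises the open G3 by 3 semitones to A#3; fretting 2 more gives G3 + 3 + 2 = G3 + 5 semitones = C4.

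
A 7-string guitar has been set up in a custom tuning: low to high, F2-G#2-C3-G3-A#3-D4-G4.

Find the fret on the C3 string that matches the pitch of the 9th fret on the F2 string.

2

F2 at fret 9 is F2 + 9 semitones = D3.
The open C3 string is 7 semitones above the open F2, so the same pitch on the C3 string lies at fret 9 − 7 = 2.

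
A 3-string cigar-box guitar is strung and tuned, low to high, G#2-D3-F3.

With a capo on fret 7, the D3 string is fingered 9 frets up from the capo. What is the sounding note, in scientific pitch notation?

The capo raises the open D3 by 7 semitones to A3; fretting 9 more gives D3 + 7 + 9 = D3 + 16 semitones = F#4.

F#4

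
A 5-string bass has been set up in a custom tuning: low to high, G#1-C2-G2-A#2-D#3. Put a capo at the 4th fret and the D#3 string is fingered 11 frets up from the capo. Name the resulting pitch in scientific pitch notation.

The capo raises the open D#3 by 4 semitones to G3; fretting 11 more gives D#3 + 4 + 11 = D#3 + 15 semitones = F#4.

F#4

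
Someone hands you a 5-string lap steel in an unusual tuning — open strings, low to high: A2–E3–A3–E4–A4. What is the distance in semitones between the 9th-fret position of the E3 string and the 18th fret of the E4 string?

E3 at fret 9 → C♯4 (MIDI 61); E4 at fret 18 → A♯5 (MIDI 82).
61 − 82 = -21, so the two pitches are 21 semitones apart, with A♯5 the higher.

21 semitones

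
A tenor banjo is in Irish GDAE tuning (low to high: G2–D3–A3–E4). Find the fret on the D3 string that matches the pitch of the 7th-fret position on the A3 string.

14

A3 at fret 7 is A3 + 7 semitones = E4.
The open D3 string is 7 semitones below the open A3, so the same pitch on the D3 string lies at fret 7 + 7 = 14.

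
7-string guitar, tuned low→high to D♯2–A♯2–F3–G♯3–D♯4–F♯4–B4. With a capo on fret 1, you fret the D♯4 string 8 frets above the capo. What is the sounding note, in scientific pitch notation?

C5

The capo raises the open D♯4 by 1 semitone to E4; fretting 8 more gives D♯4 + 1 + 8 = D♯4 + 9 semitones = C5.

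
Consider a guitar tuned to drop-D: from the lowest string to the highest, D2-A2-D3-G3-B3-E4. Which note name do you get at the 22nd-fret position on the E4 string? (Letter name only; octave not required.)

The open E4 string plus 22 semitones: E–F–F#–G–…–C–C#–D.

D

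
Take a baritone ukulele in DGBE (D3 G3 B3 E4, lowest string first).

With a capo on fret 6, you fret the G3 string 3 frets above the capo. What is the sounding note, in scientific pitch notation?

The capo raises the open G3 by 6 semitones to C#4; fretting 3 more gives G3 + 6 + 3 = G3 + 9 semitones = E4.

E4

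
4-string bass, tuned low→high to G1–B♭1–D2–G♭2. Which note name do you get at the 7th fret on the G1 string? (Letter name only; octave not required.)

G1 is MIDI 31. Adding 7 gives 38; 38 mod 12 = 2, i.e. D.

D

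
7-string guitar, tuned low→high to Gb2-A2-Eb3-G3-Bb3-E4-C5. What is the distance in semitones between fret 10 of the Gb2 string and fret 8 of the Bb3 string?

Gb2 at fret 10 → E3 (MIDI 52); Bb3 at fret 8 → Gb4 (MIDI 66).
52 − 66 = -14, so the two pitches are 14 semitones apart, with Gb4 the higher.

14 semitones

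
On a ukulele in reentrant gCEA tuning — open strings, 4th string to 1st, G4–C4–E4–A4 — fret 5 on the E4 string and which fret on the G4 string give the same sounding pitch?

Fret 5 on E4 is MIDI 64 + 5 = 69 (A4). On the G4 string (open MIDI 67), that pitch is 69 − 67 = fret 2.

2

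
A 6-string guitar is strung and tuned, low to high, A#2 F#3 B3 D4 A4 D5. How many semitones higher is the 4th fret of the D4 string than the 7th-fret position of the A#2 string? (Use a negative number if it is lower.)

D4 at fret 4 → F#4 (MIDI 66); A#2 at fret 7 → F3 (MIDI 53).
66 − 53 = 13, so the two pitches are 13 semitones apart.

13 semitones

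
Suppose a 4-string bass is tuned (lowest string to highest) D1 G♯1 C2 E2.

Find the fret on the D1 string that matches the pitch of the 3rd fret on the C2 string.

13

Fret 3 on C2 is MIDI 36 + 3 = 39 (D♯2). On the D1 string (open MIDI 26), that pitch is 39 − 26 = fret 13.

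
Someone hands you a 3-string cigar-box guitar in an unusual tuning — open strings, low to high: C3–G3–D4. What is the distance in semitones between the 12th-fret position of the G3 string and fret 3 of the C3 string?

G3 at fret 12 → G4 (MIDI 67); C3 at fret 3 → D#3 (MIDI 51).
67 − 51 = 16, so the two pitches are 16 semitones apart, with G4 the higher.

16 semitones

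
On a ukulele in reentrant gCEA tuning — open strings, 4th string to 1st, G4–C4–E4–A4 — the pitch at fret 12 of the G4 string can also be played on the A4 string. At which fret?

Fret 12 on G4 is MIDI 67 + 12 = 79 (G5). On the A4 string (open MIDI 69), that pitch is 79 − 69 = fret 10.

10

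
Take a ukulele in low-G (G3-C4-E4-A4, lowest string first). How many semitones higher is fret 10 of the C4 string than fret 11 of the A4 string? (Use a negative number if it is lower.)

C4 at fret 10 → A#4 (MIDI 70); A4 at fret 11 → G#5 (MIDI 80).
70 − 80 = -10, so the two pitches are 10 semitones apart.

-10 semitones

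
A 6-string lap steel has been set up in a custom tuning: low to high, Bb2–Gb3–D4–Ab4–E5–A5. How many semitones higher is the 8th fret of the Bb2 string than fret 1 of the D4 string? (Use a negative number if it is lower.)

Bb2 at fret 8 → Gb3 (MIDI 54); D4 at fret 1 → Eb4 (MIDI 63).
54 − 63 = -9, so the two pitches are 9 semitones apart.

-9 semitones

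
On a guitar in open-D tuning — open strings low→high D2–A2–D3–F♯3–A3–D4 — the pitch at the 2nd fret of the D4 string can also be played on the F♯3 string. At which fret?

10

Fret 2 on D4 is MIDI 62 + 2 = 64 (E4). On the F♯3 string (open MIDI 54), that pitch is 64 − 54 = fret 10.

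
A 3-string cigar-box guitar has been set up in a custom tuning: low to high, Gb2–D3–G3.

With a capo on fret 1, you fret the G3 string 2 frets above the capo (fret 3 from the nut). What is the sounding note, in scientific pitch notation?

The capo raises the open G3 by 1 semitone to Ab3; fretting 2 more gives G3 + 1 + 2 = G3 + 3 semitones = Bb3.

Bb3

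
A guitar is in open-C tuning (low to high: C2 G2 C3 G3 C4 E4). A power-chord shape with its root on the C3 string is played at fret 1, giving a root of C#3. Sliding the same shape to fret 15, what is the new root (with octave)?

D#4

Moving from fret 1 to fret 15 shifts the root by 14 semitones.
C#3 up 14 semitones is D#4.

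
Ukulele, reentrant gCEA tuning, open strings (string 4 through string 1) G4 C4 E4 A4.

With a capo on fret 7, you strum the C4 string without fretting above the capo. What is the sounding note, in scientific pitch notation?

G4

The capo raises the open C4 by 7 semitones to G4; fretting 0 more gives C4 + 7 + 0 = C4 + 7 semitones = G4.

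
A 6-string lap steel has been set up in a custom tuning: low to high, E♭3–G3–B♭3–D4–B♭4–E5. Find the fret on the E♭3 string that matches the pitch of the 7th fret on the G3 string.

11

G3 at fret 7 is G3 + 7 semitones = D4.
The open E♭3 string is 4 semitones below the open G3, so the same pitch on the E♭3 string lies at fret 7 + 4 = 11.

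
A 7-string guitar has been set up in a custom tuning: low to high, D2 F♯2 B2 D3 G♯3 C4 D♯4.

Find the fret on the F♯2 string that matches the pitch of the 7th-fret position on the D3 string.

15

Fret 7 on D3 is MIDI 50 + 7 = 57 (A3). On the F♯2 string (open MIDI 42), that pitch is 57 − 42 = fret 15.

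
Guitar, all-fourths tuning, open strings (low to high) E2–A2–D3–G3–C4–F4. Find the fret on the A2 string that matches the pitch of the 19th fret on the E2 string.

14

E2 at fret 19 is E2 + 19 semitones = B3.
The open A2 string is 5 semitones above the open E2, so the same pitch on the A2 string lies at fret 19 − 5 = 14.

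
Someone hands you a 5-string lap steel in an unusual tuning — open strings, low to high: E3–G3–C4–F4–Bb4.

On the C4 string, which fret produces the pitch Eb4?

3

Eb4 is 3 semitones above the open C4 (C–Db–D–Eb), so it sits at fret 3.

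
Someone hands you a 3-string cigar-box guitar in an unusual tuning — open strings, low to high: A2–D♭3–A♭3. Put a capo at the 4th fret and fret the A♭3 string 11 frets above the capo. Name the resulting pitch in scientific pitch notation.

B4

The capo raises the open A♭3 by 4 semitones to C4; fretting 11 more gives A♭3 + 4 + 11 = A♭3 + 15 semitones = B4.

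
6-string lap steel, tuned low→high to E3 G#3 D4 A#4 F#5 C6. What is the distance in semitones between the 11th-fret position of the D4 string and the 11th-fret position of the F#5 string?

D4 at fret 11 → C#5 (MIDI 73); F#5 at fret 11 → F6 (MIDI 89).
73 − 89 = -16, so the two pitches are 16 semitones apart, with F6 the higher.

16 semitones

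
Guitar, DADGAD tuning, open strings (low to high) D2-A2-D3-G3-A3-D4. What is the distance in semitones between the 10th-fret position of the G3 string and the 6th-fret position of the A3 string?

2 semitones

G3 at fret 10 → F4 (MIDI 65); A3 at fret 6 → D#4 (MIDI 63).
65 − 63 = 2, so the two pitches are 2 semitones apart, with F4 the higher.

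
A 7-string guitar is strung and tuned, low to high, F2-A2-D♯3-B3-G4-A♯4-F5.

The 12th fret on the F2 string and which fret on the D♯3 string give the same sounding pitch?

2

Fret 12 on F2 is MIDI 41 + 12 = 53 (F3). On the D♯3 string (open MIDI 51), that pitch is 53 − 51 = fret 2.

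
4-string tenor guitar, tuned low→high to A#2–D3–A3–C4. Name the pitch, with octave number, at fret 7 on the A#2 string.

Each fret is one semitone, so A#2 + 7 = F3.

F3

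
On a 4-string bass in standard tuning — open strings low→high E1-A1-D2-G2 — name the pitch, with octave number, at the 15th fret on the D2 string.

Each fret is one semitone, so D2 + 15 = F3.

F3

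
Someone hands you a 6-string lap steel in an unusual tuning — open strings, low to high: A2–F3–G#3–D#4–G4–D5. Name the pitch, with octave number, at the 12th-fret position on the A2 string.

A3

A2 is MIDI 45. Adding 12 gives 57, which is A3.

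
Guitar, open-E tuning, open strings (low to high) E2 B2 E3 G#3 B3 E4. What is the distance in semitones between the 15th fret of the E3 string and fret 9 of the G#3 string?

E3 at fret 15 → G4 (MIDI 67); G#3 at fret 9 → F4 (MIDI 65).
67 − 65 = 2, so the two pitches are 2 semitones apart, with G4 the higher.

2 semitones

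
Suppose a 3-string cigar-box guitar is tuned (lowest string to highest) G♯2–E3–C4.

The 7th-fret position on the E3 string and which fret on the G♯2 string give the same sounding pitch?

Fret 7 on E3 is MIDI 52 + 7 = 59 (B3). On the G♯2 string (open MIDI 44), that pitch is 59 − 44 = fret 15.

15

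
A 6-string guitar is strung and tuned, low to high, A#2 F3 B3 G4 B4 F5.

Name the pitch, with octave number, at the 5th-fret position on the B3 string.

Each fret is one semitone, so B3 + 5 = E4.

E4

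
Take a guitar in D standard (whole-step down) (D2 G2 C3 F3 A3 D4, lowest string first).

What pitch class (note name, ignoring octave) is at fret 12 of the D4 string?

The open D4 string plus 12 semitones: D–D#–E–F–…–C–C#–D.

D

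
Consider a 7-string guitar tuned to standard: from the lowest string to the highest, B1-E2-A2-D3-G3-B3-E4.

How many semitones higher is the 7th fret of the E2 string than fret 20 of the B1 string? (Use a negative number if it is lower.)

-8 semitones

E2 at fret 7 → B2 (MIDI 47); B1 at fret 20 → G3 (MIDI 55).
47 − 55 = -8, so the two pitches are 8 semitones apart.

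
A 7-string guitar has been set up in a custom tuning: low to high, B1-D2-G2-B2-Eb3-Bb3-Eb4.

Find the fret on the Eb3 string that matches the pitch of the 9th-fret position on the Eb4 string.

21

Eb4 at fret 9 is Eb4 + 9 semitones = C5.
The open Eb3 string is 12 semitones below the open Eb4, so the same pitch on the Eb3 string lies at fret 9 + 12 = 21.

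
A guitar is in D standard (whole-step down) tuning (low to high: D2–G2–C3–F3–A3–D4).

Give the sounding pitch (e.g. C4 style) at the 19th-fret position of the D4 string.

A5

The open D4 string plus 19 semitones: D–D#–E–F–…–G–G#–A.
The walk passes from B into C once, so the octave number goes from 4 to 5.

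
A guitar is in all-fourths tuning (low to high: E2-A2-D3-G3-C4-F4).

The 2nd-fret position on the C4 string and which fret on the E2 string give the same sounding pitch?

22

C4 at fret 2 is C4 + 2 semitones = D4.
The open E2 string is 20 semitones below the open C4, so the same pitch on the E2 string lies at fret 2 + 20 = 22.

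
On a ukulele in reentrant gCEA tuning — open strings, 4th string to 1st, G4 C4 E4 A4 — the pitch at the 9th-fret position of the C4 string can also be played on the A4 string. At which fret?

0

C4 at fret 9 is C4 + 9 semitones = A4.
The open A4 string is 9 semitones above the open C4, so the same pitch on the A4 string lies at fret 9 − 9 = 0.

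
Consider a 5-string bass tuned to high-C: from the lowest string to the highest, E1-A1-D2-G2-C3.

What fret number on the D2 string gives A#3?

20

A#3 is 20 semitones above the open D2 (D–D#–E–F–…–G#–A–A#), so it sits at fret 20.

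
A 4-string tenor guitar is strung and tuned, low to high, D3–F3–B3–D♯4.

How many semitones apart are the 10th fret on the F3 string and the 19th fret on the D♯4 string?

19 semitones

F3 at fret 10 → D♯4 (MIDI 63); D♯4 at fret 19 → A♯5 (MIDI 82).
63 − 82 = -19, so the two pitches are 19 semitones apart, with A♯5 the higher.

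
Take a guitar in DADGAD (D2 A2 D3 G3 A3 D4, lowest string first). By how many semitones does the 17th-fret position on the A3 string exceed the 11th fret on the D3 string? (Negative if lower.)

A3 at fret 17 → D5 (MIDI 74); D3 at fret 11 → C#4 (MIDI 61).
74 − 61 = 13, so the two pitches are 13 semitones apart.

13 semitones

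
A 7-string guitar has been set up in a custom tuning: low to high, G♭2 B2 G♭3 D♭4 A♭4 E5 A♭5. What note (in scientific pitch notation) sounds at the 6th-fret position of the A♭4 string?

Each fret is one semitone, so A♭4 + 6 = D5.

D5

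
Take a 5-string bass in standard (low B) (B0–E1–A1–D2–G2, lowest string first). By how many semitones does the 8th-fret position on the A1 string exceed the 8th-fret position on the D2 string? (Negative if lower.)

-5 semitones

A1 at fret 8 → F2 (MIDI 41); D2 at fret 8 → A♯2 (MIDI 46).
41 − 46 = -5, so the two pitches are 5 semitones apart.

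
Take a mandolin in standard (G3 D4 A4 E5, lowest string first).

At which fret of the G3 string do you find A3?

2

A3 is 2 semitones above the open G3 (G–G#–A), so it sits at fret 2.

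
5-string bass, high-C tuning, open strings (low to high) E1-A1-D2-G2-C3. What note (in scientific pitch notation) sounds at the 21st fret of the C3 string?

A4

The open C3 string plus 21 semitones: C–C#–D–D#–…–G–G#–A.
The walk passes from B into C once, so the octave number goes from 3 to 4.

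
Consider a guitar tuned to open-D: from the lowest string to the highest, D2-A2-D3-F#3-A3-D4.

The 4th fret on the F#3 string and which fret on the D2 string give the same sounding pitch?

20

F#3 at fret 4 is F#3 + 4 semitones = A#3.
The open D2 string is 16 semitones below the open F#3, so the same pitch on the D2 string lies at fret 4 + 16 = 20.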